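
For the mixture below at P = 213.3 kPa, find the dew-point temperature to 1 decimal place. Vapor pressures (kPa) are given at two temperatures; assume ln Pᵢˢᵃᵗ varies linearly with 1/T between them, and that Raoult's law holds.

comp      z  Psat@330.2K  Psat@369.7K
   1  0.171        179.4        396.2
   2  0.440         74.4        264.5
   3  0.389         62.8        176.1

T = 366.3 K

Dew-point temperature: Σzᵢ·P/Pᵢˢᵃᵗ(T) = 1. Interpolate ln Pᵢˢᵃᵗ = aᵢ + bᵢ/T.
  T = 330.2 K: ΣzᵢP/Pᵢˢᵃᵗ = 2.7860
  T = 369.7 K: ΣzᵢP/Pᵢˢᵃᵗ = 0.9181
  T = 349.9 K: ΣzᵢP/Pᵢˢᵃᵗ = 1.5478
  T = 359.8 K: ΣzᵢP/Pᵢˢᵃᵗ = 1.1828
  T = 364.8 K: ΣzᵢP/Pᵢˢᵃᵗ = 1.0388
  T = 367.2 K: ΣzᵢP/Pᵢˢᵃᵗ = 0.9773
Interpolating between 364.8 K and 367.2 K gives T ≈ 366.3 K.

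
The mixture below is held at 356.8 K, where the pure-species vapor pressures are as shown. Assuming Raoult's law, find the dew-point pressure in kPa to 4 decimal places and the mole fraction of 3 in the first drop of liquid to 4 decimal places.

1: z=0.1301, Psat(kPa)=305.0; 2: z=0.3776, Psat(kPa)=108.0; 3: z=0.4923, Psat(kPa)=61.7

Pdew = 84.0210 kPa, x_3 = 0.6704

At the dew point ψ → 1, so Σzᵢ/Kᵢ = 1 with Kᵢ = Pᵢˢᵃᵗ/P ⇒ 1/P = Σzᵢ/Pᵢˢᵃᵗ.
1/P = 0.1301/305.0 + 0.3776/108.0 + 0.4923/61.7 = 0.0119018 ⇒ P = 84.0210 kPa
xᵢ = zᵢP/Pᵢˢᵃᵗ ⇒ x_3 = 0.4923·84.0210/61.7 = 0.6704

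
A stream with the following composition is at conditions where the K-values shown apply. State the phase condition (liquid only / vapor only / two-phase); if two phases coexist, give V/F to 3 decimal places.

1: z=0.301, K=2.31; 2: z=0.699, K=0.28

liquid only

ΣzᵢKᵢ = 0.891; Σzᵢ/Kᵢ = 2.627.
Since ΣzᵢKᵢ < 1 the mixture is below its bubble point — single liquid phase.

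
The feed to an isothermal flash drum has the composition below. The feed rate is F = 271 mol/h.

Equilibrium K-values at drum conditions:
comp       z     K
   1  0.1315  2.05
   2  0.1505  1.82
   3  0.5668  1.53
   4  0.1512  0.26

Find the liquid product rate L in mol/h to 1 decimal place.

Material balance + equilibrium reduce to Σ zᵢ(Kᵢ−1)/(1+ψ(Kᵢ−1)) = 0.
Feasibility: ΣzᵢKᵢ = 1.4500, Σzᵢ/Kᵢ = 1.0988 — both > 1, two phases present.
Newton iteration, ψ⁰ = 0.55:
  ψ = 0.5500: g = 0.21650, g' = -0.4372 → ψ = 1.0000
  ψ = 1.0000: g = -0.09883, g' = -1.3579 → ψ = 0.9272
  ψ = 0.9272: g = -0.01500, g' = -0.9820 → ψ = 0.9119
  ψ = 0.9119: g = -0.00043, g' = -0.9264 → ψ = 0.9115
Converged at ψ = 0.9115.
Then V = ψ·F = 0.9115·271 = 247.0 mol/h and L = F − V = 24.0 mol/h.

L = 24.0 mol/h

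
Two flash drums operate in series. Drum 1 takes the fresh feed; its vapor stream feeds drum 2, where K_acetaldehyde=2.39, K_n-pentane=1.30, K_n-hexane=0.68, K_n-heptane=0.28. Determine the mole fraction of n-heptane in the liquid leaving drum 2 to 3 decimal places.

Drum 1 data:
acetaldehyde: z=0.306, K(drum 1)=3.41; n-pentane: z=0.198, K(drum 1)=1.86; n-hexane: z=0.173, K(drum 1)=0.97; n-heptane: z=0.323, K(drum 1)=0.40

x_n-heptane (drum 2) = 0.391

Drum 1:
Iterate (Newton) starting at ψ₁ = 0.5:
  ψ₁ = 0.500: g = 0.1714, g' = -0.675 → ψ₁ = 0.754
  ψ₁ = 0.754: g = 0.0058, g' = -0.666 → ψ₁ = 0.763
Converged at ψ₁ = 0.763.
Drum-1 compositions:
  acetaldehyde: x = 0.108, y = 0.368
  n-pentane: x = 0.120, y = 0.222
  n-hexane: x = 0.177, y = 0.172
  n-heptane: x = 0.596, y = 0.238
Drum-2 feed = drum-1 vapor: z₂ = (0.3676, 0.2224, 0.1717, 0.2382).
Drum 2:
Material balance + equilibrium reduce to Σ zᵢ(Kᵢ−1)/(1+ψ₂(Kᵢ−1)) = 0.
Feasibility: ΣzᵢKᵢ = 1.351, Σzᵢ/Kᵢ = 1.428 — both > 1, two phases present.
Iterate (Newton) starting at ψ₂ = 0.46:
  ψ₂ = 0.460: g = 0.0494, g' = -0.580 → ψ₂ = 0.545
  ψ₂ = 0.545: g = -0.0009, g' = -0.605 → ψ₂ = 0.544
Converged at ψ₂ = 0.544.
  acetaldehyde: x = 0.209, y = 0.500
  n-pentane: x = 0.191, y = 0.249
  n-hexane: x = 0.208, y = 0.141
  n-heptane: x = 0.391, y = 0.110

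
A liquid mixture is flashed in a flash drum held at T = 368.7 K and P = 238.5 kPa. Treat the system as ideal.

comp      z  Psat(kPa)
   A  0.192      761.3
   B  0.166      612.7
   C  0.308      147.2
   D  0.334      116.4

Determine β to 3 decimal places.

Raoult's law: Kᵢ = Pᵢˢᵃᵗ/P = Pᵢˢᵃᵗ/238.5.
  K_A = 761.3/238.5 = 3.19203, K_B = 612.7/238.5 = 2.56897, K_C = 147.2/238.5 = 0.61719, K_D = 116.4/238.5 = 0.48805
Newton–Raphson from β = 0.5:
  β = 0.500: g = -0.0289, g' = -0.565 → β = 0.449
  β = 0.449: g = 0.0006, g' = -0.588 → β = 0.450
Converged at β = 0.450.

β = 0.450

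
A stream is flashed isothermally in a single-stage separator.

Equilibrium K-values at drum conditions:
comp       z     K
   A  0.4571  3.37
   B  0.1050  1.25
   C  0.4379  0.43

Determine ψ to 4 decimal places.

Rachford–Rice: g(ψ) = Σ zᵢ(Kᵢ−1)/(1+ψ(Kᵢ−1)) = 0.
Feasibility: ΣzᵢKᵢ = 1.8600, Σzᵢ/Kᵢ = 1.2380 — both > 1, two phases present.
Newton–Raphson from ψ = 0.5:
  ψ = 0.5000: g = 0.17004, g' = -0.8213 → ψ = 0.7070
  ψ = 0.7070: g = 0.00908, g' = -0.7626 → ψ = 0.7189
Converged at ψ = 0.7189.

ψ = 0.7189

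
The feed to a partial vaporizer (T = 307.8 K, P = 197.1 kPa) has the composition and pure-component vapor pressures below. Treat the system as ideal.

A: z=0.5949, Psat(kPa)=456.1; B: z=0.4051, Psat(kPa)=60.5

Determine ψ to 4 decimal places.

Raoult's law: Kᵢ = Pᵢˢᵃᵗ/P = Pᵢˢᵃᵗ/197.1.
  K_A = 456.1/197.1 = 2.314054, K_B = 60.5/197.1 = 0.306951
Rachford–Rice: g(ψ) = Σ zᵢ(Kᵢ−1)/(1+ψ(Kᵢ−1)) = 0.
Feasibility: ΣzᵢKᵢ = 1.5010, Σzᵢ/Kᵢ = 1.5768 — both > 1, two phases present.
Binary case is linear: z₁(K₁−1)(1+ψ(K₂−1)) + z₂(K₂−1)(1+ψ(K₁−1)) = 0
⇒ ψ = [z₁(K₁−1)+z₂(K₂−1)] / [−(K₁−1)(K₂−1)] = 0.50098/0.91070 = 0.5501

ψ = 0.5501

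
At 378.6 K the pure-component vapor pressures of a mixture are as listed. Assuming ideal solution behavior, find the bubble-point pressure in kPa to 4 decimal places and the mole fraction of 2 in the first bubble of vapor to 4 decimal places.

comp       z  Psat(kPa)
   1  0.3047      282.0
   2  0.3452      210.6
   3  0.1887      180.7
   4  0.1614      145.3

Pbub = 216.1740 kPa, y_2 = 0.3363

At the bubble point ψ → 0, so ΣzᵢKᵢ = 1 with Kᵢ = Pᵢˢᵃᵗ/P ⇒ P = ΣzᵢPᵢˢᵃᵗ.
P = 0.3047·282.0 + 0.3452·210.6 + 0.1887·180.7 + 0.1614·145.3 = 216.1740 kPa
yᵢ = zᵢPᵢˢᵃᵗ/P ⇒ y_2 = 0.3452·210.6/216.1740 = 0.3363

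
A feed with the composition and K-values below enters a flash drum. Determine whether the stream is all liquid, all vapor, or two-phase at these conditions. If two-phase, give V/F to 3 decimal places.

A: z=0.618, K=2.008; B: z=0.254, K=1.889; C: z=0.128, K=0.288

all vapor

ΣzᵢKᵢ = 1.758; Σzᵢ/Kᵢ = 0.887.
Since Σzᵢ/Kᵢ < 1 the mixture is above its dew point — single vapor phase.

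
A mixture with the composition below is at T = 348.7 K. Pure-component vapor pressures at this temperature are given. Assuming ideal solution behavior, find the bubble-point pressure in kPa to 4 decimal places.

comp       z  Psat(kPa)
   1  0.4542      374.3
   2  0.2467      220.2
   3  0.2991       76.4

At the bubble point ψ → 0, so ΣzᵢKᵢ = 1 with Kᵢ = Pᵢˢᵃᵗ/P ⇒ P = ΣzᵢPᵢˢᵃᵗ.
P = 0.4542·374.3 + 0.2467·220.2 + 0.2991·76.4 = 247.1816 kPa

Pbub = 247.1816 kPa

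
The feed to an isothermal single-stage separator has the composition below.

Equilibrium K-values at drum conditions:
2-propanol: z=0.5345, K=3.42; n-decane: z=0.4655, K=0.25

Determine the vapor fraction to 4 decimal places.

ψ = 0.5203

Rachford–Rice: g(ψ) = Σ zᵢ(Kᵢ−1)/(1+ψ(Kᵢ−1)) = 0.
g(0) = ΣzᵢKᵢ − 1 = 0.9444 and g(1) = 1 − Σzᵢ/Kᵢ = -1.0183, so a root lies in (0, 1).
Newton iteration, ψ⁰ = 0.61:
  ψ = 0.6100: g = -0.12118, g' = -1.4002 → ψ = 0.5235
  ψ = 0.5235: g = -0.00415, g' = -1.3189 → ψ = 0.5203
Converged at ψ = 0.5203.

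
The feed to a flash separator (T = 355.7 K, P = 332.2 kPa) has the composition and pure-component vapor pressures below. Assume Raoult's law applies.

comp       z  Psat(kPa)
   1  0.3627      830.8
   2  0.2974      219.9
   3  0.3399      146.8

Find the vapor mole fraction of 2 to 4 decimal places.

Raoult's law: Kᵢ = Pᵢˢᵃᵗ/P = Pᵢˢᵃᵗ/332.2.
  K_1 = 830.8/332.2 = 2.500903, K_2 = 219.9/332.2 = 0.661951, K_3 = 146.8/332.2 = 0.441902
Material balance + equilibrium reduce to Σ zᵢ(Kᵢ−1)/(1+V/F(Kᵢ−1)) = 0.
Feasibility: ΣzᵢKᵢ = 1.2541, Σzᵢ/Kᵢ = 1.3635 — both > 1, two phases present.
Newton iteration, V/F⁰ = 0.5:
  V/F = 0.5000: g = -0.07311, g' = -0.5196 → V/F = 0.3593
  V/F = 0.3593: g = 0.00196, g' = -0.5545 → V/F = 0.3628
Converged at V/F = 0.3628.
Compositions from xᵢ = zᵢ/(1+V/F(Kᵢ−1)), yᵢ = Kᵢxᵢ:
  1: x = 0.2348, y = 0.5873
  2: x = 0.3390, y = 0.2244
  3: x = 0.4262, y = 0.1883

y_2 = 0.2244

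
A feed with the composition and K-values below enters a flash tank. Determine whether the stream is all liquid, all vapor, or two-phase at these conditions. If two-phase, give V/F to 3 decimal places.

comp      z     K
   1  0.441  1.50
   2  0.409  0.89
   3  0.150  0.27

two-phase, V/F = 0.323

ΣzᵢKᵢ = 1.066; Σzᵢ/Kᵢ = 1.309.
Both exceed 1, so a two-phase solution exists.
Material balance + equilibrium reduce to Σ zᵢ(Kᵢ−1)/(1+ψ(Kᵢ−1)) = 0.
Newton–Raphson from ψ = 0.5:
  ψ = 0.500: g = -0.0436, g' = -0.274 → ψ = 0.341
  ψ = 0.341: g = -0.0041, g' = -0.227 → ψ = 0.323
Converged at ψ = 0.323.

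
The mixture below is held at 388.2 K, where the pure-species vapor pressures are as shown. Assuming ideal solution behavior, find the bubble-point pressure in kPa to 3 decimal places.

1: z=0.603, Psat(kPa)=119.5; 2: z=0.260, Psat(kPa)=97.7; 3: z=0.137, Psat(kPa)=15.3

At the bubble point ψ → 0, so ΣzᵢKᵢ = 1 with Kᵢ = Pᵢˢᵃᵗ/P ⇒ P = ΣzᵢPᵢˢᵃᵗ.
P = 0.603·119.5 + 0.260·97.7 + 0.137·15.3 = 99.557 kPa

Pbub = 99.557 kPa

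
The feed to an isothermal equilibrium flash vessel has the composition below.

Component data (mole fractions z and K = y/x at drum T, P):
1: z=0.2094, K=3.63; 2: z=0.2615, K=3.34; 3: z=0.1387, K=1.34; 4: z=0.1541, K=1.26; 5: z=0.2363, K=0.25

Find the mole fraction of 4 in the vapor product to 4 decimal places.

y_4 = 0.1602

Material balance + equilibrium reduce to Σ zᵢ(Kᵢ−1)/(1+V/F(Kᵢ−1)) = 0.
g(0) = ΣzᵢKᵢ − 1 = 1.0726 and g(1) = 1 − Σzᵢ/Kᵢ = -0.3070, so a root lies in (0, 1).
Newton–Raphson from V/F = 0.66:
  V/F = 0.6600: g = 0.16357, g' = -0.9542 → V/F = 0.8314
  V/F = 0.8314: g = -0.02053, g' = -1.2625 → V/F = 0.8152
  V/F = 0.8152: g = -0.00041, g' = -1.2129 → V/F = 0.8148
Converged at V/F = 0.8148.
Compositions from xᵢ = zᵢ/(1+V/F(Kᵢ−1)), yᵢ = Kᵢxᵢ:
  1: x = 0.0666, y = 0.2418
  2: x = 0.0900, y = 0.3005
  3: x = 0.1086, y = 0.1455
  4: x = 0.1272, y = 0.1602
  5: x = 0.6076, y = 0.1519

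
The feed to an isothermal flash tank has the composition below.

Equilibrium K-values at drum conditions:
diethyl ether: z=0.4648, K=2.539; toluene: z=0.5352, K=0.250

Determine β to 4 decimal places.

β = 0.2720

Material balance + equilibrium reduce to Σ zᵢ(Kᵢ−1)/(1+β(Kᵢ−1)) = 0.
g(0) = ΣzᵢKᵢ − 1 = 0.3139 and g(1) = 1 − Σzᵢ/Kᵢ = -1.3239, so a root lies in (0, 1).
Iterate (Newton) starting at β = 0.5:
  β = 0.5000: g = -0.23799, g' = -1.1223 → β = 0.2879
  β = 0.2879: g = -0.01629, g' = -1.0183 → β = 0.2719
  β = 0.2719: g = 0.00003, g' = -1.0222 → β = 0.2720
Converged at β = 0.2720.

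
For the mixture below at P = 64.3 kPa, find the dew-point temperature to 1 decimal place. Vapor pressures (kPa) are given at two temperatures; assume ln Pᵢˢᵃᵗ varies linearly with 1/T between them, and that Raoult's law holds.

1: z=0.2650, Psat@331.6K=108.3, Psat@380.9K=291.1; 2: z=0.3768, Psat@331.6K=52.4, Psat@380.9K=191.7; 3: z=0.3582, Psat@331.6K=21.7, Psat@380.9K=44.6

T = 358.8 K

Dew-point temperature: Σzᵢ·P/Pᵢˢᵃᵗ(T) = 1. Interpolate ln Pᵢˢᵃᵗ = aᵢ + bᵢ/T.
  T = 331.6 K: ΣzᵢP/Pᵢˢᵃᵗ = 1.6811
  T = 380.9 K: ΣzᵢP/Pᵢˢᵃᵗ = 0.7013
  T = 356.2 K: ΣzᵢP/Pᵢˢᵃᵗ = 1.0469
  T = 368.5 K: ΣzᵢP/Pᵢˢᵃᵗ = 0.8506
  T = 362.4 K: ΣzᵢP/Pᵢˢᵃᵗ = 0.9408
  T = 359.3 K: ΣzᵢP/Pᵢˢᵃᵗ = 0.9919
  T = 357.8 K: ΣzᵢP/Pᵢˢᵃᵗ = 1.0180
Interpolating between 357.8 K and 359.3 K gives T ≈ 358.8 K.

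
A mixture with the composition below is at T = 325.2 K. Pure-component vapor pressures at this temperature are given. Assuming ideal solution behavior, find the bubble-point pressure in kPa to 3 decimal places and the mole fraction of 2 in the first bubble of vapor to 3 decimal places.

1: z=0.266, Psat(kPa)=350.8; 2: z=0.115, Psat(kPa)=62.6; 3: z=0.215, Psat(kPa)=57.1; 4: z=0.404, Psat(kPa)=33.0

Pbub = 126.120 kPa, y_2 = 0.057

At the bubble point ψ → 0, so ΣzᵢKᵢ = 1 with Kᵢ = Pᵢˢᵃᵗ/P ⇒ P = ΣzᵢPᵢˢᵃᵗ.
P = 0.266·350.8 + 0.115·62.6 + 0.215·57.1 + 0.404·33.0 = 126.120 kPa
yᵢ = zᵢPᵢˢᵃᵗ/P ⇒ y_2 = 0.115·62.6/126.120 = 0.057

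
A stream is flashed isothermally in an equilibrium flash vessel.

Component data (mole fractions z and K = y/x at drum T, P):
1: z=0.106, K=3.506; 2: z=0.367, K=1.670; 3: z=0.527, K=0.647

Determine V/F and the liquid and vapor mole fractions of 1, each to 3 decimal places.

V/F = 0.761, x_1 = 0.036, y_1 = 0.128

Material balance + equilibrium reduce to Σ zᵢ(Kᵢ−1)/(1+V/F(Kᵢ−1)) = 0.
g(0) = ΣzᵢKᵢ − 1 = 0.325 and g(1) = 1 − Σzᵢ/Kᵢ = -0.065, so a root lies in (0, 1).
Newton–Raphson from V/F = 0.5:
  V/F = 0.500: g = 0.0762, g' = -0.320 → V/F = 0.738
  V/F = 0.738: g = 0.0063, g' = -0.276 → V/F = 0.760
  V/F = 0.760: g = 0.0000, g' = -0.274 → V/F = 0.761
Converged at V/F = 0.761.
Compositions from xᵢ = zᵢ/(1+V/F(Kᵢ−1)), yᵢ = Kᵢxᵢ:
  1: x = 0.036, y = 0.128
  2: x = 0.243, y = 0.406
  3: x = 0.720, y = 0.466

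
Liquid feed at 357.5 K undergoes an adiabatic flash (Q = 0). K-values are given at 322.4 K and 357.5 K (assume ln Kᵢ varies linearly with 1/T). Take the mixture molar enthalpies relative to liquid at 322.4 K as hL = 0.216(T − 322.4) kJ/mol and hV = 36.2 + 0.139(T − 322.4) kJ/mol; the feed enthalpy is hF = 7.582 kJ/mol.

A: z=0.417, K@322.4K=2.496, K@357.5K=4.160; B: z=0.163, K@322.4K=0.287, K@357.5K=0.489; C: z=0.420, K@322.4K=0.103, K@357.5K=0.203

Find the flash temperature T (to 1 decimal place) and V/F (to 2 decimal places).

T = 328.8 K, V/F = 0.17

Adiabatic flash: solve Rachford–Rice at each trial T, then check hF = ψ·hV(T) + (1−ψ)·hL(T).
  T = 322.4 K: K = (2.496, 0.287, 0.103), RR gives ψ = 0.103, H_out = 3.729 kJ/mol
  T = 357.5 K: K = (4.160, 0.489, 0.203), RR gives ψ = 0.390, H_out = 20.658 kJ/mol
  T = 339.9 K: K = (3.263, 0.380, 0.147), RR gives ψ = 0.269, H_out = 13.160 kJ/mol
  T = 331.1 K: K = (2.862, 0.331, 0.124), RR gives ψ = 0.195, H_out = 8.811 kJ/mol
  T = 326.8 K: K = (2.677, 0.309, 0.113), RR gives ψ = 0.153, H_out = 6.424 kJ/mol
  T = 329.0 K: K = (2.771, 0.320, 0.118), RR gives ψ = 0.175, H_out = 7.672 kJ/mol
Linear interpolation between T = 326.8 (H_out = 6.424) and T = 329.0 (H_out = 7.672) on hF = 7.582 gives T ≈ 328.8 K, at which ψ = 0.17.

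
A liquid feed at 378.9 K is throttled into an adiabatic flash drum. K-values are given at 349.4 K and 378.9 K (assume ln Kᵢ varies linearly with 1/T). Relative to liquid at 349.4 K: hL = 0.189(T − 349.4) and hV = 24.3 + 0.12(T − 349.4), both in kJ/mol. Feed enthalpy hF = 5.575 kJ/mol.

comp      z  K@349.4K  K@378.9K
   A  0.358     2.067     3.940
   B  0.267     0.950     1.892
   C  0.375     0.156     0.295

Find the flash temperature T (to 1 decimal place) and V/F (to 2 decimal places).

T = 353.3 K, V/F = 0.20

Adiabatic flash: solve Rachford–Rice at each trial T, then check hF = ψ·hV(T) + (1−ψ)·hL(T).
  T = 349.4 K: K = (2.067, 0.950, 0.156), RR gives ψ = 0.079, H_out = 1.911 kJ/mol
  T = 378.9 K: K = (3.940, 1.892, 0.295), RR gives ψ = 0.672, H_out = 20.542 kJ/mol
  T = 364.1 K: K = (2.888, 1.358, 0.217), RR gives ψ = 0.444, H_out = 13.120 kJ/mol
  T = 356.8 K: K = (2.455, 1.141, 0.185), RR gives ψ = 0.293, H_out = 8.362 kJ/mol
  T = 353.1 K: K = (2.254, 1.042, 0.170), RR gives ψ = 0.196, H_out = 5.410 kJ/mol
  T = 355.0 K: K = (2.356, 1.092, 0.177), RR gives ψ = 0.248, H_out = 6.983 kJ/mol
Linear interpolation between T = 353.1 (H_out = 5.410) and T = 355.0 (H_out = 6.983) on hF = 5.575 gives T ≈ 353.3 K, at which ψ = 0.20.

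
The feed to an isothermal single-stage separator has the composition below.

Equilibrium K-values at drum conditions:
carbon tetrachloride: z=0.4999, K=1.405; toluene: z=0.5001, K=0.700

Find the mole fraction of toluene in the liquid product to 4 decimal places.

x_toluene = 0.5745

Binary case is linear: z₁(K₁−1)(1+ψ(K₂−1)) + z₂(K₂−1)(1+ψ(K₁−1)) = 0
⇒ ψ = [z₁(K₁−1)+z₂(K₂−1)] / [−(K₁−1)(K₂−1)] = 0.05243/0.12150 = 0.4315
Compositions from xᵢ = zᵢ/(1+ψ(Kᵢ−1)), yᵢ = Kᵢxᵢ:
  carbon tetrachloride: x = 0.4255, y = 0.5979
  toluene: x = 0.5745, y = 0.4021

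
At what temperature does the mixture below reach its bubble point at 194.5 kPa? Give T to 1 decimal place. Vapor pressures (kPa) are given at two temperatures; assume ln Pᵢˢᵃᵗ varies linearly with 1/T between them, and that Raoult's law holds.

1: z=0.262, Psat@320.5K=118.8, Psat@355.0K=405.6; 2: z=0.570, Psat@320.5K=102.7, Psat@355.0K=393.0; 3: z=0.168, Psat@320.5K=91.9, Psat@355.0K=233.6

Bubble-point temperature: ΣzᵢPᵢˢᵃᵗ(T) = P. Interpolate ln Pᵢˢᵃᵗ = aᵢ + bᵢ/T.
  T = 320.5 K: ΣzᵢPᵢˢᵃᵗ = 105.10 kPa
  T = 355.0 K: ΣzᵢPᵢˢᵃᵗ = 369.52 kPa
  T = 337.8 K: ΣzᵢPᵢˢᵃᵗ = 203.43 kPa
  T = 329.1 K: ΣzᵢPᵢˢᵃᵗ = 147.12 kPa
  T = 333.5 K: ΣzᵢPᵢˢᵃᵗ = 173.66 kPa
  T = 335.6 K: ΣzᵢPᵢˢᵃᵗ = 187.70 kPa
Interpolating between 335.6 K and 337.8 K gives T ≈ 336.6 K.

T = 336.6 K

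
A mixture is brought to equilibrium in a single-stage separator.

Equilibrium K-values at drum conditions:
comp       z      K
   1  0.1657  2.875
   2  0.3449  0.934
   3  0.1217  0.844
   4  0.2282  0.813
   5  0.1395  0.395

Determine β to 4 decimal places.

β = 0.3228

Rachford–Rice: g(β) = Σ zᵢ(Kᵢ−1)/(1+β(Kᵢ−1)) = 0.
Feasibility: ΣzᵢKᵢ = 1.1419, Σzᵢ/Kᵢ = 1.2050 — both > 1, two phases present.
Iterate (Newton) starting at β = 0.5:
  β = 0.5000: g = -0.05185, g' = -0.2749 → β = 0.3114
  β = 0.3114: g = 0.00366, g' = -0.3236 → β = 0.3227
  β = 0.3227: g = 0.00003, g' = -0.3188 → β = 0.3228
Converged at β = 0.3228.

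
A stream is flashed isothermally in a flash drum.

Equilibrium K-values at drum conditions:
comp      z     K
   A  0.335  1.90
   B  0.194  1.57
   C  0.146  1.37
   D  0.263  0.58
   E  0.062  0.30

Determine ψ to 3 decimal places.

ψ = 0.867

Let ψ = V/F and solve Σ zᵢ(Kᵢ−1)/(1+ψ(Kᵢ−1)) = 0.
g(0) = ΣzᵢKᵢ − 1 = 0.312 and g(1) = 1 − Σzᵢ/Kᵢ = -0.067, so a root lies in (0, 1).
Newton–Raphson from ψ = 0.5:
  ψ = 0.500: g = 0.1330, g' = -0.328 → ψ = 0.906
  ψ = 0.906: g = -0.0174, g' = -0.469 → ψ = 0.869
  ψ = 0.869: g = -0.0006, g' = -0.438 → ψ = 0.867
Converged at ψ = 0.867.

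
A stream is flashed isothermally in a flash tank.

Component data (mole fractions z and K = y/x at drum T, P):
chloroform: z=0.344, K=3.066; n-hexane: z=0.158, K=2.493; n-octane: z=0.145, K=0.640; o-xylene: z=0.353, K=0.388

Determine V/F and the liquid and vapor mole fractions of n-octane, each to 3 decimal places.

V/F = 0.645, x_n-octane = 0.189, y_n-octane = 0.121

Rachford–Rice: g(V/F) = Σ zᵢ(Kᵢ−1)/(1+V/F(Kᵢ−1)) = 0.
Feasibility: ΣzᵢKᵢ = 1.678, Σzᵢ/Kᵢ = 1.312 — both > 1, two phases present.
Newton–Raphson from V/F = 0.5:
  V/F = 0.500: g = 0.1097, g' = -0.773 → V/F = 0.642
  V/F = 0.642: g = 0.0023, g' = -0.754 → V/F = 0.645
Converged at V/F = 0.645.
Compositions from xᵢ = zᵢ/(1+V/F(Kᵢ−1)), yᵢ = Kᵢxᵢ:
  chloroform: x = 0.147, y = 0.452
  n-hexane: x = 0.080, y = 0.201
  n-octane: x = 0.189, y = 0.121
  o-xylene: x = 0.583, y = 0.226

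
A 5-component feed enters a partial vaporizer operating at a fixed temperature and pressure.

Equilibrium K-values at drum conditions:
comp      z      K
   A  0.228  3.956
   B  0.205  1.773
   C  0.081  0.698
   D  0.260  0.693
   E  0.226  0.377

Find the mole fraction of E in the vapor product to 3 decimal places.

y_E = 0.136

Let ψ = V/F and solve Σ zᵢ(Kᵢ−1)/(1+ψ(Kᵢ−1)) = 0.
Check two-phase: ΣzᵢKᵢ = 1.587 > 1 and Σzᵢ/Kᵢ = 1.264 > 1, so g(0) = 0.587 > 0 and g(1) = -0.264 < 0.
Newton–Raphson from ψ = 0.32:
  ψ = 0.320: g = 0.1819, g' = -0.781 → ψ = 0.553
  ψ = 0.553: g = 0.0265, g' = -0.597 → ψ = 0.597
  ψ = 0.597: g = 0.0002, g' = -0.588 → ψ = 0.598
Converged at ψ = 0.598.
Compositions from xᵢ = zᵢ/(1+ψ(Kᵢ−1)), yᵢ = Kᵢxᵢ:
  A: x = 0.082, y = 0.326
  B: x = 0.140, y = 0.249
  C: x = 0.099, y = 0.069
  D: x = 0.318, y = 0.221
  E: x = 0.360, y = 0.136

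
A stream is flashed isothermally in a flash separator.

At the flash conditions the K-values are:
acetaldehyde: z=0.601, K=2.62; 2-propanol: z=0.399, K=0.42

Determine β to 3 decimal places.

Newton iteration, β⁰ = 0.5:
  β = 0.500: g = 0.2120, g' = -0.748 → β = 0.783
  β = 0.783: g = 0.0049, g' = -0.757 → β = 0.790
Converged at β = 0.790.

β = 0.790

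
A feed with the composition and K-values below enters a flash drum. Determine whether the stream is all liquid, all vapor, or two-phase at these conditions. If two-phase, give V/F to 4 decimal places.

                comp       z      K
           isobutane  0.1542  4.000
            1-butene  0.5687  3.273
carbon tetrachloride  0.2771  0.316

two-phase, V/F = 0.9417

ΣzᵢKᵢ = 2.5657; Σzᵢ/Kᵢ = 1.0892.
Both exceed 1, so a two-phase solution exists.
Rachford–Rice: g(ψ) = Σ zᵢ(Kᵢ−1)/(1+ψ(Kᵢ−1)) = 0.
Iterate (Newton) starting at ψ = 0.5:
  ψ = 0.5000: g = 0.50202, g' = -1.1652 → ψ = 0.9309
  ψ = 0.9309: g = 0.01512, g' = -1.3814 → ψ = 0.9418
  ψ = 0.9418: g = -0.00019, g' = -1.4168 → ψ = 0.9417
Converged at ψ = 0.9417.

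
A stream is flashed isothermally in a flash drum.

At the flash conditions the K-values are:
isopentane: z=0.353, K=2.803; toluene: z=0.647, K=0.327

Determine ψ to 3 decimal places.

ψ = 0.166

Rachford–Rice: g(ψ) = Σ zᵢ(Kᵢ−1)/(1+ψ(Kᵢ−1)) = 0.
Check two-phase: ΣzᵢKᵢ = 1.201 > 1 and Σzᵢ/Kᵢ = 2.105 > 1, so g(0) = 0.201 > 0 and g(1) = -1.105 < 0.
Newton iteration, ψ⁰ = 0.5:
  ψ = 0.500: g = -0.3215, g' = -0.983 → ψ = 0.173
  ψ = 0.173: g = -0.0076, g' = -1.042 → ψ = 0.166
Converged at ψ = 0.166.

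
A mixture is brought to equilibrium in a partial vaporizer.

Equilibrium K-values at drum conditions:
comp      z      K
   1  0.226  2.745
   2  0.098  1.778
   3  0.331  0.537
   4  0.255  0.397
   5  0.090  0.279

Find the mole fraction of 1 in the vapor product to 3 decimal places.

y_1 = 0.516

Rachford–Rice: g(V/F) = Σ zᵢ(Kᵢ−1)/(1+V/F(Kᵢ−1)) = 0.
Check two-phase: ΣzᵢKᵢ = 1.099 > 1 and Σzᵢ/Kᵢ = 1.719 > 1, so g(0) = 0.099 > 0 and g(1) = -0.719 < 0.
Newton iteration, V/F⁰ = 0.5:
  V/F = 0.500: g = -0.2555, g' = -0.652 → V/F = 0.108
  V/F = 0.108: g = 0.0061, g' = -0.778 → V/F = 0.116
Converged at V/F = 0.116.
Compositions from xᵢ = zᵢ/(1+V/F(Kᵢ−1)), yᵢ = Kᵢxᵢ:
  1: x = 0.188, y = 0.516
  2: x = 0.090, y = 0.160
  3: x = 0.350, y = 0.188
  4: x = 0.274, y = 0.109
  5: x = 0.098, y = 0.027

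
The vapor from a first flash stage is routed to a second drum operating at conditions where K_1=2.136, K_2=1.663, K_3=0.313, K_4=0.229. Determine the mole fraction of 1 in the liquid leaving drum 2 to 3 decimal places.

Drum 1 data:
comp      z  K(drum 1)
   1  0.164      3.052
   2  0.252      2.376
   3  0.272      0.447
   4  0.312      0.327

x_1 (drum 2) = 0.174

Drum 1:
Rachford–Rice: g(ψ₁) = Σ zᵢ(Kᵢ−1)/(1+ψ₁(Kᵢ−1)) = 0.
Check two-phase: ΣzᵢKᵢ = 1.323 > 1 and Σzᵢ/Kᵢ = 1.722 > 1, so g(0) = 0.323 > 0 and g(1) = -0.722 < 0.
Newton iteration, ψ₁⁰ = 0.48:
  ψ₁ = 0.480: g = -0.1366, g' = -0.811 → ψ₁ = 0.312
Converged at ψ₁ = 0.312.
Drum-1 compositions:
  1: x = 0.100, y = 0.305
  2: x = 0.176, y = 0.419
  3: x = 0.329, y = 0.147
  4: x = 0.395, y = 0.129
Drum-2 feed = drum-1 vapor: z₂ = (0.3051, 0.4188, 0.1470, 0.1292).
Drum 2:
Rachford–Rice: g(ψ₂) = Σ zᵢ(Kᵢ−1)/(1+ψ₂(Kᵢ−1)) = 0.
Feasibility: ΣzᵢKᵢ = 1.424, Σzᵢ/Kᵢ = 1.428 — both > 1, two phases present.
Iterate (Newton) starting at ψ₂ = 0.4:
  ψ₂ = 0.400: g = 0.1745, g' = -0.594 → ψ₂ = 0.694
  ψ₂ = 0.694: g = -0.0233, g' = -0.818 → ψ₂ = 0.666
  ψ₂ = 0.666: g = -0.0006, g' = -0.776 → ψ₂ = 0.665
Converged at ψ₂ = 0.665.
  1: x = 0.174, y = 0.371
  2: x = 0.291, y = 0.483
  3: x = 0.271, y = 0.085
  4: x = 0.265, y = 0.061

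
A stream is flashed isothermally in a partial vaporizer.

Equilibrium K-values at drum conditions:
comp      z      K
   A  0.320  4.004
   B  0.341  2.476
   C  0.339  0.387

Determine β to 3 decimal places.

Rachford–Rice: g(β) = Σ zᵢ(Kᵢ−1)/(1+β(Kᵢ−1)) = 0.
Check two-phase: ΣzᵢKᵢ = 2.257 > 1 and Σzᵢ/Kᵢ = 1.094 > 1, so g(0) = 1.257 > 0 and g(1) = -0.094 < 0.
Iterate (Newton) starting at β = 0.5:
  β = 0.500: g = 0.3741, g' = -0.972 → β = 0.885
  β = 0.885: g = 0.0269, g' = -0.964 → β = 0.913
  β = 0.913: g = -0.0005, g' = -0.998 → β = 0.912
Converged at β = 0.912.

β = 0.912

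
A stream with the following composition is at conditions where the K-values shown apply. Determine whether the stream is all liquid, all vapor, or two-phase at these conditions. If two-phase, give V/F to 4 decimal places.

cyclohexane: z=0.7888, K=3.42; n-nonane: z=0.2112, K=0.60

all vapor

ΣzᵢKᵢ = 2.8244; Σzᵢ/Kᵢ = 0.5826.
Since Σzᵢ/Kᵢ < 1 the mixture is above its dew point — single vapor phase.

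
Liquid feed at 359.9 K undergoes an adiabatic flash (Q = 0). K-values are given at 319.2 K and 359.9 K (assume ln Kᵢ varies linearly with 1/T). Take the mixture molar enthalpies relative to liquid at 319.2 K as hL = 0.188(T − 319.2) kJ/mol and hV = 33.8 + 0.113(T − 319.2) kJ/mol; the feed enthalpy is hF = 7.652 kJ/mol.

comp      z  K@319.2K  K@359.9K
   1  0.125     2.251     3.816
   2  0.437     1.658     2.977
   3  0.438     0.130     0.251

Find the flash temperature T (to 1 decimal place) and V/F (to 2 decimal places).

T = 325.1 K, V/F = 0.20

Adiabatic flash: solve Rachford–Rice at each trial T, then check hF = ψ·hV(T) + (1−ψ)·hL(T).
  T = 319.2 K: K = (2.251, 1.658, 0.130), RR gives ψ = 0.088, H_out = 2.975 kJ/mol
  T = 359.9 K: K = (3.816, 2.977, 0.251), RR gives ψ = 0.545, H_out = 24.419 kJ/mol
  T = 339.5 K: K = (2.976, 2.259, 0.184), RR gives ψ = 0.376, H_out = 15.943 kJ/mol
  T = 329.4 K: K = (2.601, 1.946, 0.156), RR gives ψ = 0.259, H_out = 10.482 kJ/mol
  T = 324.3 K: K = (2.422, 1.799, 0.142), RR gives ψ = 0.183, H_out = 7.076 kJ/mol
  T = 326.9 K: K = (2.513, 1.873, 0.149), RR gives ψ = 0.224, H_out = 8.884 kJ/mol
  T = 325.6 K: K = (2.467, 1.836, 0.146), RR gives ψ = 0.204, H_out = 8.000 kJ/mol
Linear interpolation between T = 324.3 (H_out = 7.076) and T = 325.6 (H_out = 8.000) on hF = 7.652 gives T ≈ 325.1 K, at which ψ = 0.20.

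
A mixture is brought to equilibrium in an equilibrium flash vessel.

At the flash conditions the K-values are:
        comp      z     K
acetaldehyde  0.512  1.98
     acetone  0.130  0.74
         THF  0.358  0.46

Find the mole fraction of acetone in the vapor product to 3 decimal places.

Let ψ = V/F and solve Σ zᵢ(Kᵢ−1)/(1+ψ(Kᵢ−1)) = 0.
g(0) = ΣzᵢKᵢ − 1 = 0.275 and g(1) = 1 − Σzᵢ/Kᵢ = -0.213, so a root lies in (0, 1).
Iterate (Newton) starting at ψ = 0.5:
  ψ = 0.500: g = 0.0331, g' = -0.429 → ψ = 0.577
Converged at ψ = 0.577.
Compositions from xᵢ = zᵢ/(1+ψ(Kᵢ−1)), yᵢ = Kᵢxᵢ:
  acetaldehyde: x = 0.327, y = 0.648
  acetone: x = 0.153, y = 0.113
  THF: x = 0.520, y = 0.239

y_acetone = 0.113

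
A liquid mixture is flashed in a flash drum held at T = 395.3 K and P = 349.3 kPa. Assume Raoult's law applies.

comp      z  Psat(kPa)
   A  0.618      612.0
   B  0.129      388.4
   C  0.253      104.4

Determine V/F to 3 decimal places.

V/F = 0.650

Raoult's law: Kᵢ = Pᵢˢᵃᵗ/P = Pᵢˢᵃᵗ/349.3.
  K_A = 612.0/349.3 = 1.75208, K_B = 388.4/349.3 = 1.11194, K_C = 104.4/349.3 = 0.29888
Material balance + equilibrium reduce to Σ zᵢ(Kᵢ−1)/(1+V/F(Kᵢ−1)) = 0.
Feasibility: ΣzᵢKᵢ = 1.302, Σzᵢ/Kᵢ = 1.315 — both > 1, two phases present.
Newton–Raphson from V/F = 0.5:
  V/F = 0.500: g = 0.0783, g' = -0.481 → V/F = 0.663
  V/F = 0.663: g = -0.0078, g' = -0.591 → V/F = 0.650
Converged at V/F = 0.650.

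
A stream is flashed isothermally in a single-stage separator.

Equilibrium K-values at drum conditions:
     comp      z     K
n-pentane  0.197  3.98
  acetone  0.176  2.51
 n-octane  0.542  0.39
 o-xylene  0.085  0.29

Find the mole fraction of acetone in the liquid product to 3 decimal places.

Iterate (Newton) starting at β = 0.5:
  β = 0.500: g = -0.1821, g' = -0.933 → β = 0.305
  β = 0.305: g = 0.0064, g' = -1.043 → β = 0.311
Converged at β = 0.311.
Compositions from xᵢ = zᵢ/(1+β(Kᵢ−1)), yᵢ = Kᵢxᵢ:
  n-pentane: x = 0.102, y = 0.407
  acetone: x = 0.120, y = 0.301
  n-octane: x = 0.669, y = 0.261
  o-xylene: x = 0.109, y = 0.032

x_acetone = 0.120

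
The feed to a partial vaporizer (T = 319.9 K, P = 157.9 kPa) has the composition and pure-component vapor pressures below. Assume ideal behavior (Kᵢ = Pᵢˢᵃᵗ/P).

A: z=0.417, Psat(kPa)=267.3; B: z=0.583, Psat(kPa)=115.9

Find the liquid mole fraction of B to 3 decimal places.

x_B = 0.723

Raoult's law: Kᵢ = Pᵢˢᵃᵗ/P = Pᵢˢᵃᵗ/157.9.
  K_A = 267.3/157.9 = 1.69284, K_B = 115.9/157.9 = 0.73401
Binary case is linear: z₁(K₁−1)(1+β(K₂−1)) + z₂(K₂−1)(1+β(K₁−1)) = 0
⇒ β = [z₁(K₁−1)+z₂(K₂−1)] / [−(K₁−1)(K₂−1)] = 0.1338/0.1843 = 0.726
Compositions from xᵢ = zᵢ/(1+β(Kᵢ−1)), yᵢ = Kᵢxᵢ:
  A: x = 0.277, y = 0.470
  B: x = 0.723, y = 0.530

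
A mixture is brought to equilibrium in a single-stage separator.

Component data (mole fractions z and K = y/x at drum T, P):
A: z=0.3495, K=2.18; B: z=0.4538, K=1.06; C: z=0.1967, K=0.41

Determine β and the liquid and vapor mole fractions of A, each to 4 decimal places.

β = 0.8475, x_A = 0.1747, y_A = 0.3809

Material balance + equilibrium reduce to Σ zᵢ(Kᵢ−1)/(1+β(Kᵢ−1)) = 0.
Feasibility: ΣzᵢKᵢ = 1.3236, Σzᵢ/Kᵢ = 1.0682 — both > 1, two phases present.
Newton–Raphson from β = 0.59:
  β = 0.5900: g = 0.09141, g' = -0.3318 → β = 0.8655
  β = 0.8655: g = -0.00724, g' = -0.4065 → β = 0.8477
  β = 0.8477: g = -0.00008, g' = -0.3971 → β = 0.8475
Converged at β = 0.8475.
Compositions from xᵢ = zᵢ/(1+β(Kᵢ−1)), yᵢ = Kᵢxᵢ:
  A: x = 0.1747, y = 0.3809
  B: x = 0.4318, y = 0.4578
  C: x = 0.3934, y = 0.1613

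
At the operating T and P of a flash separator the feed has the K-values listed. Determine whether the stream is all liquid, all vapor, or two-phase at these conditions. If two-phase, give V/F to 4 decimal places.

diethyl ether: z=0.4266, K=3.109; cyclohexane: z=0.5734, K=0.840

ΣzᵢKᵢ = 1.8080; Σzᵢ/Kᵢ = 0.8198.
Since Σzᵢ/Kᵢ < 1 the mixture is above its dew point — single vapor phase.

all vapor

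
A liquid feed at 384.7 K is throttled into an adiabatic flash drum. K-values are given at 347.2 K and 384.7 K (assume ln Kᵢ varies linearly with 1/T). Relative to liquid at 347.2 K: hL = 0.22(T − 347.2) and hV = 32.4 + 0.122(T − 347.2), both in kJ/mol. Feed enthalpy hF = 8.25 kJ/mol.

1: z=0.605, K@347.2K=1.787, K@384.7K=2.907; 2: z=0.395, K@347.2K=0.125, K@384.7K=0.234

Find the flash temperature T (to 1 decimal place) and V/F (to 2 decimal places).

Adiabatic flash: solve Rachford–Rice at each trial T, then check hF = ψ·hV(T) + (1−ψ)·hL(T).
  T = 347.2 K: K = (1.787, 0.125), RR gives ψ = 0.190, H_out = 6.141 kJ/mol
  T = 384.7 K: K = (2.907, 0.234), RR gives ψ = 0.583, H_out = 24.988 kJ/mol
  T = 365.9 K: K = (2.306, 0.174), RR gives ψ = 0.430, H_out = 17.251 kJ/mol
  T = 356.5 K: K = (2.036, 0.148), RR gives ψ = 0.329, H_out = 12.390 kJ/mol
  T = 351.9 K: K = (1.910, 0.136), RR gives ψ = 0.266, H_out = 9.544 kJ/mol
  T = 349.5 K: K = (1.847, 0.130), RR gives ψ = 0.229, H_out = 7.880 kJ/mol
Linear interpolation between T = 349.5 (H_out = 7.880) and T = 351.9 (H_out = 9.544) on hF = 8.25 gives T ≈ 350.0 K, at which ψ = 0.24.

T = 350.0 K, V/F = 0.24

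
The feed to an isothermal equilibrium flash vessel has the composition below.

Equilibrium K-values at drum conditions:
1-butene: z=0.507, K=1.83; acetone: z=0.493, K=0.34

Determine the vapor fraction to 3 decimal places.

ψ = 0.174

Rachford–Rice: g(ψ) = Σ zᵢ(Kᵢ−1)/(1+ψ(Kᵢ−1)) = 0.
Feasibility: ΣzᵢKᵢ = 1.095, Σzᵢ/Kᵢ = 1.727 — both > 1, two phases present.
Newton–Raphson from ψ = 0.63:
  ψ = 0.630: g = -0.2806, g' = -0.780 → ψ = 0.270
  ψ = 0.270: g = -0.0522, g' = -0.551 → ψ = 0.175
  ψ = 0.175: g = -0.0006, g' = -0.541 → ψ = 0.174
Converged at ψ = 0.174.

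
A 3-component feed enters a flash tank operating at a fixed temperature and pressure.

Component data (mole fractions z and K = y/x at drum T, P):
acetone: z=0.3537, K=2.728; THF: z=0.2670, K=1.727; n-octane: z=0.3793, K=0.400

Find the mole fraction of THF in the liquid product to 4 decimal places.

Newton iteration, ψ⁰ = 0.38:
  ψ = 0.3800: g = 0.22623, g' = -0.7006 → ψ = 0.7029
  ψ = 0.7029: g = 0.01087, g' = -0.6855 → ψ = 0.7188
  ψ = 0.7188: g = -0.00006, g' = -0.6931 → ψ = 0.7187
Converged at ψ = 0.7187.
Compositions from xᵢ = zᵢ/(1+ψ(Kᵢ−1)), yᵢ = Kᵢxᵢ:
  acetone: x = 0.1578, y = 0.4304
  THF: x = 0.1754, y = 0.3029
  n-octane: x = 0.6669, y = 0.2667

x_THF = 0.1754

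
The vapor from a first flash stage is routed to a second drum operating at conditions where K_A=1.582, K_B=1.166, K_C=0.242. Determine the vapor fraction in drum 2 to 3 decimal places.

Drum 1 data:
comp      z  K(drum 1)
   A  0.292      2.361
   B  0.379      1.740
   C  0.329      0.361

Drum 1:
Rachford–Rice: g(ψ₁) = Σ zᵢ(Kᵢ−1)/(1+ψ₁(Kᵢ−1)) = 0.
Feasibility: ΣzᵢKᵢ = 1.468, Σzᵢ/Kᵢ = 1.253 — both > 1, two phases present.
Newton–Raphson from ψ₁ = 0.5:
  ψ₁ = 0.500: g = 0.1323, g' = -0.592 → ψ₁ = 0.723
  ψ₁ = 0.723: g = -0.0080, g' = -0.690 → ψ₁ = 0.712
Converged at ψ₁ = 0.712.
Drum-1 compositions:
  A: x = 0.148, y = 0.350
  B: x = 0.248, y = 0.432
  C: x = 0.603, y = 0.218
Drum-2 feed = drum-1 vapor: z₂ = (0.3502, 0.4320, 0.2178).
Drum 2:
Rachford–Rice: g(ψ₂) = Σ zᵢ(Kᵢ−1)/(1+ψ₂(Kᵢ−1)) = 0.
g(0) = ΣzᵢKᵢ − 1 = 0.110 and g(1) = 1 − Σzᵢ/Kᵢ = -0.492, so a root lies in (0, 1).
Newton–Raphson from ψ₂ = 0.67:
  ψ₂ = 0.670: g = -0.1243, g' = -0.588 → ψ₂ = 0.458
  ψ₂ = 0.458: g = -0.0255, g' = -0.378 → ψ₂ = 0.391
  ψ₂ = 0.391: g = -0.0013, g' = -0.342 → ψ₂ = 0.387
Converged at ψ₂ = 0.387.
  A: x = 0.286, y = 0.452
  B: x = 0.406, y = 0.473
  C: x = 0.308, y = 0.075

V/F (drum 2) = 0.387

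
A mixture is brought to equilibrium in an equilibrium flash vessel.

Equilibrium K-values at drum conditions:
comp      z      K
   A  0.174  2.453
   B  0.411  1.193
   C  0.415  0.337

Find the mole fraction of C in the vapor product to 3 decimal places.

Material balance + equilibrium reduce to Σ zᵢ(Kᵢ−1)/(1+V/F(Kᵢ−1)) = 0.
Feasibility: ΣzᵢKᵢ = 1.057, Σzᵢ/Kᵢ = 1.647 — both > 1, two phases present.
Newton iteration, V/F⁰ = 0.61:
  V/F = 0.610: g = -0.2570, g' = -0.630 → V/F = 0.202
  V/F = 0.202: g = -0.0459, g' = -0.477 → V/F = 0.106
  V/F = 0.106: g = 0.0010, g' = -0.502 → V/F = 0.108
Converged at V/F = 0.108.
Compositions from xᵢ = zᵢ/(1+V/F(Kᵢ−1)), yᵢ = Kᵢxᵢ:
  A: x = 0.150, y = 0.369
  B: x = 0.403, y = 0.480
  C: x = 0.447, y = 0.151

y_C = 0.151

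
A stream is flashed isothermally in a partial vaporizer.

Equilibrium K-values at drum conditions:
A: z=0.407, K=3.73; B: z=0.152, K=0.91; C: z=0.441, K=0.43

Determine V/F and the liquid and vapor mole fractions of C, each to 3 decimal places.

V/F = 0.632, x_C = 0.690, y_C = 0.297

Rachford–Rice: g(V/F) = Σ zᵢ(Kᵢ−1)/(1+V/F(Kᵢ−1)) = 0.
g(0) = ΣzᵢKᵢ − 1 = 0.846 and g(1) = 1 − Σzᵢ/Kᵢ = -0.302, so a root lies in (0, 1).
Newton iteration, V/F⁰ = 0.51:
  V/F = 0.510: g = 0.0957, g' = -0.816 → V/F = 0.627
  V/F = 0.627: g = 0.0039, g' = -0.761 → V/F = 0.632
Converged at V/F = 0.632.
Compositions from xᵢ = zᵢ/(1+V/F(Kᵢ−1)), yᵢ = Kᵢxᵢ:
  A: x = 0.149, y = 0.557
  B: x = 0.161, y = 0.147
  C: x = 0.690, y = 0.297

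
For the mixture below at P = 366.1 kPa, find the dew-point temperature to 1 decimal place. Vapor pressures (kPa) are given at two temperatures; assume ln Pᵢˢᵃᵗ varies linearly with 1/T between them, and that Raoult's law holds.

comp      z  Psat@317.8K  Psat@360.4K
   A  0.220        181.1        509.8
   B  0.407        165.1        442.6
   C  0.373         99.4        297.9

Dew-point temperature: Σzᵢ·P/Pᵢˢᵃᵗ(T) = 1. Interpolate ln Pᵢˢᵃᵗ = aᵢ + bᵢ/T.
  T = 317.8 K: ΣzᵢP/Pᵢˢᵃᵗ = 2.7210
  T = 360.4 K: ΣzᵢP/Pᵢˢᵃᵗ = 0.9530
  T = 339.1 K: ΣzᵢP/Pᵢˢᵃᵗ = 1.5577
  T = 349.8 K: ΣzᵢP/Pᵢˢᵃᵗ = 1.2078
  T = 355.1 K: ΣzᵢP/Pᵢˢᵃᵗ = 1.0710
  T = 357.8 K: ΣzᵢP/Pᵢˢᵃᵗ = 1.0087
Interpolating between 357.8 K and 360.4 K gives T ≈ 358.2 K.

T = 358.2 K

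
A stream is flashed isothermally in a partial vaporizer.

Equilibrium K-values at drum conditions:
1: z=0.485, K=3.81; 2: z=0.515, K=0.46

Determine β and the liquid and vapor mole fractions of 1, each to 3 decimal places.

Material balance + equilibrium reduce to Σ zᵢ(Kᵢ−1)/(1+β(Kᵢ−1)) = 0.
Feasibility: ΣzᵢKᵢ = 2.085, Σzᵢ/Kᵢ = 1.247 — both > 1, two phases present.
Binary case is linear: z₁(K₁−1)(1+β(K₂−1)) + z₂(K₂−1)(1+β(K₁−1)) = 0
⇒ β = [z₁(K₁−1)+z₂(K₂−1)] / [−(K₁−1)(K₂−1)] = 1.0847/1.5174 = 0.715
Compositions from xᵢ = zᵢ/(1+β(Kᵢ−1)), yᵢ = Kᵢxᵢ:
  1: x = 0.161, y = 0.614
  2: x = 0.839, y = 0.386

β = 0.715, x_1 = 0.161, y_1 = 0.614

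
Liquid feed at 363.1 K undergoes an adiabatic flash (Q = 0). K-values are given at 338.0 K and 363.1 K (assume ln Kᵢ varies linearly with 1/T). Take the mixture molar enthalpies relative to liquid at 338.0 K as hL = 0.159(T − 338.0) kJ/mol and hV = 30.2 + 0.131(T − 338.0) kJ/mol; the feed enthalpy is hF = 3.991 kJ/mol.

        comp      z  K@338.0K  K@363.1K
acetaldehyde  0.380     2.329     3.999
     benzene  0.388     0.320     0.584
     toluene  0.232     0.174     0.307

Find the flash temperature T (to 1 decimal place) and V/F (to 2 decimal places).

Adiabatic flash: solve Rachford–Rice at each trial T, then check hF = ψ·hV(T) + (1−ψ)·hL(T).
  T = 338.0 K: K = (2.329, 0.320, 0.174), RR gives ψ = 0.051, H_out = 1.527 kJ/mol
  T = 363.1 K: K = (3.999, 0.584, 0.307), RR gives ψ = 0.507, H_out = 18.937 kJ/mol
  T = 350.6 K: K = (3.085, 0.437, 0.234), RR gives ψ = 0.294, H_out = 10.785 kJ/mol
  T = 344.3 K: K = (2.687, 0.375, 0.202), RR gives ψ = 0.182, H_out = 6.481 kJ/mol
  T = 341.1 K: K = (2.501, 0.346, 0.187), RR gives ψ = 0.119, H_out = 4.080 kJ/mol
  T = 339.6 K: K = (2.416, 0.333, 0.181), RR gives ψ = 0.087, H_out = 2.878 kJ/mol
Linear interpolation between T = 339.6 (H_out = 2.878) and T = 341.1 (H_out = 4.080) on hF = 3.991 gives T ≈ 341.0 K, at which ψ = 0.12.

T = 341.0 K, V/F = 0.12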